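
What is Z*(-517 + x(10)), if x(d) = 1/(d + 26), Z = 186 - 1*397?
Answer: 3926921/36 ≈ 1.0908e+5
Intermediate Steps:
Z = -211 (Z = 186 - 397 = -211)
x(d) = 1/(26 + d)
Z*(-517 + x(10)) = -211*(-517 + 1/(26 + 10)) = -211*(-517 + 1/36) = -211*(-18611/36) = 3926921/36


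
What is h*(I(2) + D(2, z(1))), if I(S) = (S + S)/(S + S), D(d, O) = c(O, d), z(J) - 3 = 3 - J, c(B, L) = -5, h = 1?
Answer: -4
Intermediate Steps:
z(J) = 6 - J (z(J) = 3 + (3 - J) = 6 - J)
D(d, O) = -5
I(S) = 1 (I(S) = (2*S)/((2*S)) = (2*S)*(1/(2*S)) = 1)
h*(I(2) + D(2, z(1))) = 1*(1 - 5) = 1*(-4) = -4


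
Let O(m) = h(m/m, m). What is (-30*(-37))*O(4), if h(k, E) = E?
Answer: 4440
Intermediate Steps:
O(m) = m
(-30*(-37))*O(4) = -30*(-37)*4 = 1110*4 = 4440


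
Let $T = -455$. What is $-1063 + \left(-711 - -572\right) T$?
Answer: $62182$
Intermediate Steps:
$-1063 + \left(-711 - -572\right) T = -1063 + \left(-711 - -572\right) \left(-455\right) = -1063 + \left(-711 + 572\right) \left(-455\right) = -1063 - -63245 = -1063 + 63245 = 62182$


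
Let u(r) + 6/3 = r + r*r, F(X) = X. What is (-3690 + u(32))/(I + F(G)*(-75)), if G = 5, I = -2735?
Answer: 1318/1555 ≈ 0.84759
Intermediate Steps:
u(r) = -2 + r + r² (u(r) = -2 + (r + r*r) = -2 + (r + r²) = -2 + r + r²)
(-3690 + u(32))/(I + F(G)*(-75)) = (-3690 + (-2 + 32 + 32²))/(-2735 + 5*(-75)) = (-3690 + (-2 + 32 + 1024))/(-2735 - 375) = (-3690 + 1054)/(-3110) = -2636*(-1/3110) = 1318/1555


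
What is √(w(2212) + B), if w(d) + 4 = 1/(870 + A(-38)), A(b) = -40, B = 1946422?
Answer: √1340887361030/830 ≈ 1395.1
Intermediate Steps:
w(d) = -3319/830 (w(d) = -4 + 1/(870 - 40) = -4 + 1/830 = -3319/830)
√(w(2212) + B) = √(-3319/830 + 1946422) = √(1615526941/830) = √1340887361030/830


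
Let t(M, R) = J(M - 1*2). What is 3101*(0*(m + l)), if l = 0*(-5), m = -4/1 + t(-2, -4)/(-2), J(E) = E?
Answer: 0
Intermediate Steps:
t(M, R) = -2 + M (t(M, R) = M - 1*2 = M - 2 = -2 + M)
m = -2 (m = -4/1 + (-2 - 2)/(-2) = -4*1 - 4*(-1/2) = -4 + 2 = -2)
l = 0
3101*(0*(m + l)) = 3101*(0*(-2 + 0)) = 3101*(0*(-2)) = 3101*0 = 0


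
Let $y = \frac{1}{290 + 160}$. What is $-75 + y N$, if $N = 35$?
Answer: $- \frac{6743}{90} \approx -74.922$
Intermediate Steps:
$y = \frac{1}{450} \approx 0.0022222$
$-75 + y N = -75 + \frac{1}{450} \cdot 35 = -75 + \frac{7}{90} = - \frac{6743}{90}$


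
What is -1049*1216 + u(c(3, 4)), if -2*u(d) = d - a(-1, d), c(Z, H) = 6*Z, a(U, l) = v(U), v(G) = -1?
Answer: -2551187/2 ≈ -1.2756e+6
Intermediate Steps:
a(U, l) = -1
u(d) = -½ - d/2 (u(d) = -(d - 1*(-1))/2 = -(d + 1)/2 = -(1 + d)/2 = -½ - d/2)
-1049*1216 + u(c(3, 4)) = -1049*1216 + (-½ - 3*3) = -1275584 + (-½ - ½*18) = -1275584 + (-½ - 9) = -1275584 - 19/2 = -2551187/2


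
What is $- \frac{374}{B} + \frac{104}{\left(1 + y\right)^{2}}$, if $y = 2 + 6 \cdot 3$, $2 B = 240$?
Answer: $- \frac{25409}{8820} \approx -2.8808$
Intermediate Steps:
$B = 120$ ($B = \frac{1}{2} \cdot 240 = 120$)
$y = 20$ ($y = 2 + 18 = 20$)
$- \frac{374}{B} + \frac{104}{\left(1 + y\right)^{2}} = - \frac{374}{120} + \frac{104}{\left(1 + 20\right)^{2}} = \left(-374\right) \frac{1}{120} + \frac{104}{21^{2}} = - \frac{187}{60} + \frac{104}{441} = - \frac{25409}{8820}$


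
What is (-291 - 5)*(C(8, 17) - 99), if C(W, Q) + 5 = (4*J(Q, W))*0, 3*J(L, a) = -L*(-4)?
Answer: 30784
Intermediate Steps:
J(L, a) = 4*L/3 (J(L, a) = (-L*(-4))/3 = (4*L)/3 = 4*L/3)
C(W, Q) = -5 (C(W, Q) = -5 + (4*(4*Q/3))*0 = -5 + (16*Q/3)*0 = -5 + 0 = -5)
(-291 - 5)*(C(8, 17) - 99) = (-291 - 5)*(-5 - 99) = -296*(-104) = 30784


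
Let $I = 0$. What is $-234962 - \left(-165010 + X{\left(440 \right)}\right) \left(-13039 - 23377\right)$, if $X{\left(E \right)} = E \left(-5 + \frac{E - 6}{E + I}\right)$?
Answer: $-6073549778$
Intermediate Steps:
$X{\left(E \right)} = E \left(-5 + \frac{-6 + E}{E}\right)$ ($X{\left(E \right)} = E \left(-5 + \frac{E - 6}{E + 0}\right) = E \left(-5 + \frac{-6 + E}{E}\right)$)
$-234962 - \left(-165010 + X{\left(440 \right)}\right) \left(-13039 - 23377\right) = -234962 - \left(-165010 - 1766\right) \left(-13039 - 23377\right) = -234962 - \left(-165010 - 1766\right) \left(-36416\right) = -234962 - \left(-166776\right) \left(-36416\right) = -234962 - 6073314816 = -6073549778$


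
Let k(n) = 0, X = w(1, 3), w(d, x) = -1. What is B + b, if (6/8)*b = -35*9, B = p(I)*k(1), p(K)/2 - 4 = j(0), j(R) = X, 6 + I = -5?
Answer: -420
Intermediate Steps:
X = -1
I = -11 (I = -6 - 5 = -11)
j(R) = -1
p(K) = 6 (p(K) = 8 + 2*(-1) = 8 - 2 = 6)
B = 0 (B = 6*0 = 0)
b = -420 (b = 4*(-35*9)/3 = (4/3)*(-315) = -420)
B + b = 0 - 420 = -420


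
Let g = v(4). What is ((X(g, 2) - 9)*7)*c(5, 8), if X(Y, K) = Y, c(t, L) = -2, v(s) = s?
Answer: 70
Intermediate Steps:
g = 4
((X(g, 2) - 9)*7)*c(5, 8) = ((4 - 9)*7)*(-2) = -5*7*(-2) = -35*(-2) = 70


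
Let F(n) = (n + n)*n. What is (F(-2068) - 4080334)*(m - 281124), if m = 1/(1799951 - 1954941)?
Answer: -97445582123399777/77495 ≈ -1.2574e+12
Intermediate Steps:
m = -1/154990 (m = 1/(-154990) = -1/154990 ≈ -6.4520e-6)
F(n) = 2*n**2 (F(n) = (2*n)*n = 2*n**2)
(F(-2068) - 4080334)*(m - 281124) = (2*(-2068)**2 - 4080334)*(-1/154990 - 281124) = (2*4276624 - 4080334)*(-43571408761/154990) = (8553248 - 4080334)*(-43571408761/154990) = 4472914*(-43571408761/154990) = -97445582123399777/77495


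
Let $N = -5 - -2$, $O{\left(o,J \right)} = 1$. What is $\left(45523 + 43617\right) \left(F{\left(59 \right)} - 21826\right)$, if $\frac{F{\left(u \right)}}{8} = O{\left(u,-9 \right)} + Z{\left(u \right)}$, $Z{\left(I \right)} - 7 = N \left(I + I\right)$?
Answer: $-2192309160$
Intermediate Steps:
$N = -3$ ($N = -5 + 2 = -3$)
$Z{\left(I \right)} = 7 - 6 I$ ($Z{\left(I \right)} = 7 - 3 \left(I + I\right) = 7 - 3 \cdot 2 I = 7 - 6 I$)
$F{\left(u \right)} = 64 - 48 u$ ($F{\left(u \right)} = 8 \left(1 - \left(-7 + 6 u\right)\right) = 8 \left(8 - 6 u\right) = 64 - 48 u$)
$\left(45523 + 43617\right) \left(F{\left(59 \right)} - 21826\right) = \left(45523 + 43617\right) \left(\left(64 - 2832\right) - 21826\right) = 89140 \left(\left(64 - 2832\right) - 21826\right) = 89140 \left(-2768 - 21826\right) = 89140 \left(-24594\right) = -2192309160$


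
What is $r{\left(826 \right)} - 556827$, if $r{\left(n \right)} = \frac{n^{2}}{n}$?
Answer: $-556001$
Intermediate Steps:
$r{\left(n \right)} = n$
$r{\left(826 \right)} - 556827 = 826 - 556827 = -556001$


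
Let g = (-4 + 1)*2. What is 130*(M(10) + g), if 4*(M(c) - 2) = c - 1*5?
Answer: -715/2 ≈ -357.50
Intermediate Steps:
M(c) = ¾ + c/4 (M(c) = 2 + (c - 1*5)/4 = 2 + (c - 5)/4 = 2 + (-5 + c)/4 = 2 + (-5/4 + c/4) = ¾ + c/4)
g = -6 (g = -3*2 = -6)
130*(M(10) + g) = 130*((¾ + (¼)*10) - 6) = 130*((¾ + 5/2) - 6) = 130*(13/4 - 6) = 130*(-11/4) = -715/2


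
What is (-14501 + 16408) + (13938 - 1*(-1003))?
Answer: 16848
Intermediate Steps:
(-14501 + 16408) + (13938 - 1*(-1003)) = 1907 + (13938 + 1003) = 1907 + 14941 = 16848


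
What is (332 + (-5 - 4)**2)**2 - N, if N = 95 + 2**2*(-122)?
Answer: 170962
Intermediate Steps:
N = -393 (N = 95 + 4*(-122) = 95 - 488 = -393)
(332 + (-5 - 4)**2)**2 - N = (332 + (-5 - 4)**2)**2 - 1*(-393) = (332 + (-9)**2)**2 + 393 = (332 + 81)**2 + 393 = 413**2 + 393 = 170569 + 393 = 170962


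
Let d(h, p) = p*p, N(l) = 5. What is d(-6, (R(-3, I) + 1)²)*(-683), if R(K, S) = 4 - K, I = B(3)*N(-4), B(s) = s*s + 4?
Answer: -2797568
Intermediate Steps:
B(s) = 4 + s² (B(s) = s² + 4 = 4 + s²)
I = 65 (I = (4 + 3²)*5 = (4 + 9)*5 = 13*5 = 65)
d(h, p) = p²
d(-6, (R(-3, I) + 1)²)*(-683) = (((4 - 1*(-3)) + 1)²)²*(-683) = (((4 + 3) + 1)²)²*(-683) = ((7 + 1)²)²*(-683) = (8²)²*(-683) = 64²*(-683) = 4096*(-683) = -2797568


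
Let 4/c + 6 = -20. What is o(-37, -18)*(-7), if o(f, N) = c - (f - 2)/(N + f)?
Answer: 4319/715 ≈ 6.0406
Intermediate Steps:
c = -2/13 (c = 4/(-6 - 20) = 4/(-26) = 4*(-1/26) = -2/13 ≈ -0.15385)
o(f, N) = -2/13 - (-2 + f)/(N + f) (o(f, N) = -2/13 - (f - 2)/(N + f) = -2/13 - (-2 + f)/(N + f))
o(-37, -18)*(-7) = ((26 - 15*(-37) - 2*(-18))/(13*(-18 - 37)))*(-7) = ((1/13)*(26 + 555 + 36)/(-55))*(-7) = ((1/13)*(-1/55)*617)*(-7) = -617/715*(-7) = 4319/715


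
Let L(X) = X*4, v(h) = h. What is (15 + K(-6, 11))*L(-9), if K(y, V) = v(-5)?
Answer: -360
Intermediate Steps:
L(X) = 4*X
K(y, V) = -5
(15 + K(-6, 11))*L(-9) = (15 - 5)*(4*(-9)) = 10*(-36) = -360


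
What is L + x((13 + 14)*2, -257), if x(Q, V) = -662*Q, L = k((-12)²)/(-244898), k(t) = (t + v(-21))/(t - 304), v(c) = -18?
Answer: -700369096257/19591840 ≈ -35748.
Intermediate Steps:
k(t) = (-18 + t)/(-304 + t) (k(t) = (t - 18)/(t - 304) = (-18 + t)/(-304 + t))
L = 63/19591840 (L = ((-18 + (-12)²)/(-304 + (-12)²))/(-244898) = ((-18 + 144)/(-304 + 144))*(-1/244898) = (126/(-160))*(-1/244898) = -1/160*126*(-1/244898) = -63/80*(-1/244898) = 63/19591840 ≈ 3.2156e-6)
L + x((13 + 14)*2, -257) = 63/19591840 - 662*(13 + 14)*2 = 63/19591840 - 17874*2 = 63/19591840 - 662*54 = 63/19591840 - 35748 = -700369096257/19591840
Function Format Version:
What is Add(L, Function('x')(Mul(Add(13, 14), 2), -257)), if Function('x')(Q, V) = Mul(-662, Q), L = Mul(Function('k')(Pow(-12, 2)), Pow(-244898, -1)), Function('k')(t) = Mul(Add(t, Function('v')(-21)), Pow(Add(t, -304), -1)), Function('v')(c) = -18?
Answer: Rational(-700369096257, 19591840) ≈ -35748.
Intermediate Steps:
Function('k')(t) = Mul(Pow(Add(-304, t), -1), Add(-18, t)) (Function('k')(t) = Mul(Add(t, -18), Pow(Add(t, -304), -1)) = Mul(Add(-18, t), Pow(Add(-304, t), -1)) = Mul(Pow(Add(-304, t), -1), Add(-18, t)))
L = Rational(63, 19591840) (L = Mul(Mul(Pow(Add(-304, Pow(-12, 2)), -1), Add(-18, Pow(-12, 2))), Pow(-244898, -1)) = Mul(Mul(Pow(Add(-304, 144), -1), Add(-18, 144)), Rational(-1, 244898)) = Mul(Mul(Pow(-160, -1), 126), Rational(-1, 244898)) = Mul(Mul(Rational(-1, 160), 126), Rational(-1, 244898)) = Mul(Rational(-63, 80), Rational(-1, 244898)) = Rational(63, 19591840) ≈ 3.2156e-6)
Add(L, Function('x')(Mul(Add(13, 14), 2), -257)) = Add(Rational(63, 19591840), Mul(-662, Mul(Add(13, 14), 2))) = Add(Rational(63, 19591840), Mul(-662, Mul(27, 2))) = Add(Rational(63, 19591840), Mul(-662, 54)) = Add(Rational(63, 19591840), -35748) = Rational(-700369096257, 19591840)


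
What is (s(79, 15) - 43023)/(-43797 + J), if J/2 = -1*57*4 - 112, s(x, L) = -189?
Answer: 43212/44477 ≈ 0.97156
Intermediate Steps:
J = -680 (J = 2*(-1*57*4 - 112) = 2*(-57*4 - 112) = 2*(-228 - 112) = 2*(-340) = -680)
(s(79, 15) - 43023)/(-43797 + J) = (-189 - 43023)/(-43797 - 680) = -43212/(-44477) = -43212*(-1/44477) = 43212/44477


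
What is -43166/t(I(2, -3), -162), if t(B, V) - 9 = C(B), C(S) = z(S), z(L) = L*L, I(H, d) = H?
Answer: -43166/13 ≈ -3320.5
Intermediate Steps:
z(L) = L**2
C(S) = S**2
t(B, V) = 9 + B**2
-43166/t(I(2, -3), -162) = -43166/(9 + 2**2) = -43166/(9 + 4) = -43166/13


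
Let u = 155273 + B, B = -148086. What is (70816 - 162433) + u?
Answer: -84430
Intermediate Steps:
u = 7187 (u = 155273 - 148086 = 7187)
(70816 - 162433) + u = (70816 - 162433) + 7187 = -91617 + 7187 = -84430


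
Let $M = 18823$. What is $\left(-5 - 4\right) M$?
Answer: $-169407$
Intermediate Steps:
$\left(-5 - 4\right) M = \left(-5 - 4\right) 18823 = \left(-9\right) 18823 = -169407$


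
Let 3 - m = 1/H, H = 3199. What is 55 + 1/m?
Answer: 530979/9596 ≈ 55.333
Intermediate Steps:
m = 9596/3199 (m = 3 - 1/3199 = 9596/3199 ≈ 2.9997)
55 + 1/m = 55 + 1/(9596/3199) = 55 + 3199/9596 = 530979/9596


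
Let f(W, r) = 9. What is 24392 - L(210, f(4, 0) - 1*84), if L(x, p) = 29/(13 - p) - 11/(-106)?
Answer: 113762267/4664 ≈ 24392.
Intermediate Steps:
L(x, p) = 11/106 + 29/(13 - p) (L(x, p) = 29/(13 - p) - 11*(-1/106) = 29/(13 - p) + 11/106 = 11/106 + 29/(13 - p))
24392 - L(210, f(4, 0) - 1*84) = 24392 - (-3217 + 11*(9 - 1*84))/(106*(-13 + (9 - 1*84))) = 24392 - (-3217 + 11*(9 - 84))/(106*(-13 + (9 - 84))) = 24392 - (-3217 + 11*(-75))/(106*(-13 - 75)) = 24392 - (-3217 - 825)/(106*(-88)) = 24392 - (-1)*(-4042)/(106*88) = 24392 - 1*2021/4664 = 24392 - 2021/4664 = 113762267/4664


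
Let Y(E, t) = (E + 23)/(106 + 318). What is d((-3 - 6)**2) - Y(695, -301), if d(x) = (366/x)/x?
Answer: -759269/463644 ≈ -1.6376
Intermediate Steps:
Y(E, t) = 23/424 + E/424 (Y(E, t) = (23 + E)/424 = (23 + E)*(1/424) = 23/424 + E/424)
d(x) = 366/x**2
d((-3 - 6)**2) - Y(695, -301) = 366/((-3 - 6)**2)**2 - (23/424 + (1/424)*695) = 366/((-9)**2)**2 - (23/424 + 695/424) = 366/81**2 - 1*359/212 = 366*(1/6561) - 359/212 = 122/2187 - 359/212 = -759269/463644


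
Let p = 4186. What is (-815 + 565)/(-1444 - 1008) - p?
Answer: -5131911/1226 ≈ -4185.9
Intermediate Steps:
(-815 + 565)/(-1444 - 1008) - p = (-815 + 565)/(-1444 - 1008) - 1*4186 = -250/(-2452) - 4186 = -250*(-1/2452) - 4186 = 125/1226 - 4186 = -5131911/1226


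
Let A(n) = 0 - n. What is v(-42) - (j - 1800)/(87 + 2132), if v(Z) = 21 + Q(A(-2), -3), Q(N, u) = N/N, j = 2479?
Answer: 6877/317 ≈ 21.694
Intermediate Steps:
A(n) = -n
Q(N, u) = 1
v(Z) = 22 (v(Z) = 21 + 1 = 22)
v(-42) - (j - 1800)/(87 + 2132) = 22 - (2479 - 1800)/(87 + 2132) = 22 - 679/2219 = 22 - 1*97/317 = 22 - 97/317 = 6877/317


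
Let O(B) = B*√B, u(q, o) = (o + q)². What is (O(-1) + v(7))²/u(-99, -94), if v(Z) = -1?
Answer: 2*I/37249 ≈ 5.3693e-5*I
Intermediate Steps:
O(B) = B^(3/2)
(O(-1) + v(7))²/u(-99, -94) = ((-1)^(3/2) - 1)²/((-94 - 99)²) = (-I - 1)²/((-193)²) = (-1 - I)²/37249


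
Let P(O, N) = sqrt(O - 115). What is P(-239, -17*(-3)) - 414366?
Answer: -414366 + I*sqrt(354) ≈ -4.1437e+5 + 18.815*I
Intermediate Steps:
P(O, N) = sqrt(-115 + O)
P(-239, -17*(-3)) - 414366 = sqrt(-115 - 239) - 414366 = sqrt(-354) - 414366 = I*sqrt(354) - 414366 = -414366 + I*sqrt(354)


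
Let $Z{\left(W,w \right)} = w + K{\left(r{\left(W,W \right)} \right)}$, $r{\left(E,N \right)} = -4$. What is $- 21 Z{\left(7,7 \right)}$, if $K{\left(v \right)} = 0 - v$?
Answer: $-231$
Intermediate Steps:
$K{\left(v \right)} = - v$
$Z{\left(W,w \right)} = 4 + w$ ($Z{\left(W,w \right)} = w - -4 = w + 4 = 4 + w$)
$- 21 Z{\left(7,7 \right)} = - 21 \left(4 + 7\right) = \left(-21\right) 11 = -231$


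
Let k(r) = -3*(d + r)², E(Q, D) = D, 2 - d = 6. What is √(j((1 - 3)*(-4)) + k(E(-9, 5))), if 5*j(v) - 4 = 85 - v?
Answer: √330/5 ≈ 3.6332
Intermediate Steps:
d = -4 (d = 2 - 1*6 = 2 - 6 = -4)
j(v) = 89/5 - v/5 (j(v) = ⅘ + (85 - v)/5 = ⅘ + (17 - v/5) = 89/5 - v/5)
k(r) = -3*(-4 + r)²
√(j((1 - 3)*(-4)) + k(E(-9, 5))) = √((89/5 - (1 - 3)*(-4)/5) - 3*(-4 + 5)²) = √((89/5 - (-2)*(-4)/5) - 3*1²) = √((89/5 - ⅕*8) - 3*1) = √((89/5 - 8/5) - 3) = √(81/5 - 3) = √(66/5) = √330/5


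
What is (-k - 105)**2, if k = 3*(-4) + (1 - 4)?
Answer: 8100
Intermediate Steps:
k = -15 (k = -12 - 3 = -15)
(-k - 105)**2 = (-1*(-15) - 105)**2 = (15 - 105)**2 = (-90)**2 = 8100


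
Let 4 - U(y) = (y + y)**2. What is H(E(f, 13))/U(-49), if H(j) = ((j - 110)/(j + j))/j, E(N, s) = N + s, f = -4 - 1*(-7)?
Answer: 47/2457600 ≈ 1.9124e-5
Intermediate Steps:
U(y) = 4 - 4*y**2 (U(y) = 4 - (y + y)**2 = 4 - (2*y)**2 = 4 - 4*y**2)
f = 3 (f = -4 + 7 = 3)
H(j) = (-110 + j)/(2*j**2) (H(j) = ((-110 + j)/((2*j)))/j = ((-110 + j)*(1/(2*j)))/j = ((-110 + j)/(2*j))/j = (-110 + j)/(2*j**2))
H(E(f, 13))/U(-49) = ((-110 + (3 + 13))/(2*(3 + 13)**2))/(4 - 4*(-49)**2) = ((1/2)*(-110 + 16)/16**2)/(4 - 4*2401) = ((1/2)*(1/256)*(-94))/(4 - 9604) = -47/256/(-9600) = -47/256*(-1/9600) = 47/2457600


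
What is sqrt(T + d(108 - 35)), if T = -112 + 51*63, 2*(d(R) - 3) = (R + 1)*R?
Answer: 3*sqrt(645) ≈ 76.191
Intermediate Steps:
d(R) = 3 + R*(1 + R)/2 (d(R) = 3 + ((R + 1)*R)/2 = 3 + ((1 + R)*R)/2 = 3 + (R*(1 + R))/2 = 3 + R*(1 + R)/2)
T = 3101 (T = -112 + 3213 = 3101)
sqrt(T + d(108 - 35)) = sqrt(3101 + (3 + (108 - 35)/2 + (108 - 35)**2/2)) = sqrt(3101 + (3 + (1/2)*73 + (1/2)*73**2)) = sqrt(3101 + (3 + 73/2 + (1/2)*5329)) = sqrt(3101 + (3 + 73/2 + 5329/2)) = sqrt(3101 + 2704) = sqrt(5805) = 3*sqrt(645)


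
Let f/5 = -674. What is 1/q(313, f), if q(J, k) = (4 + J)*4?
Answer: 1/1268 ≈ 0.00078864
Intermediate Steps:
f = -3370 (f = 5*(-674) = -3370)
q(J, k) = 16 + 4*J
1/q(313, f) = 1/(16 + 4*313) = 1/(16 + 1252) = 1/1268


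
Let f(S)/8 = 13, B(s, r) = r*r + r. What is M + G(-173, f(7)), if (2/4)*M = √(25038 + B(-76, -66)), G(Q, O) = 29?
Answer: 29 + 8*√1833 ≈ 371.51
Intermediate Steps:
B(s, r) = r + r² (B(s, r) = r² + r = r + r²)
f(S) = 104 (f(S) = 8*13 = 104)
M = 8*√1833 (M = 2*√(25038 - 66*(1 - 66)) = 2*√(25038 - 66*(-65)) = 2*√(25038 + 4290) = 2*√29328 = 2*(4*√1833) = 8*√1833 ≈ 342.51)
M + G(-173, f(7)) = 8*√1833 + 29 = 29 + 8*√1833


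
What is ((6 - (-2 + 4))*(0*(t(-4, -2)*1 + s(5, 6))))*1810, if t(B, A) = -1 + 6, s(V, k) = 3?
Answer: 0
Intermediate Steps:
t(B, A) = 5
((6 - (-2 + 4))*(0*(t(-4, -2)*1 + s(5, 6))))*1810 = ((6 - (-2 + 4))*(0*(5*1 + 3)))*1810 = ((6 - 1*2)*(0*(5 + 3)))*1810 = ((6 - 2)*(0*8))*1810 = (4*0)*1810 = 0*1810 = 0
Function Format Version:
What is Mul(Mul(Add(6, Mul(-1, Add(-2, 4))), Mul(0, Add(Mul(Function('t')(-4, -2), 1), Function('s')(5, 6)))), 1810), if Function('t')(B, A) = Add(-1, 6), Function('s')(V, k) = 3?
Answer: 0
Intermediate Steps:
Function('t')(B, A) = 5
Mul(Mul(Add(6, Mul(-1, Add(-2, 4))), Mul(0, Add(Mul(Function('t')(-4, -2), 1), Function('s')(5, 6)))), 1810) = Mul(Mul(Add(6, Mul(-1, Add(-2, 4))), Mul(0, Add(Mul(5, 1), 3))), 1810) = Mul(Mul(Add(6, Mul(-1, 2)), Mul(0, Add(5, 3))), 1810) = Mul(Mul(Add(6, -2), Mul(0, 8)), 1810) = Mul(Mul(4, 0), 1810) = Mul(0, 1810) = 0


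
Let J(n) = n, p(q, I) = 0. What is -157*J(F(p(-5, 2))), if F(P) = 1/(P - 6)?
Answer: 157/6 ≈ 26.167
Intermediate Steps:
F(P) = 1/(-6 + P)
-157*J(F(p(-5, 2))) = -157/(-6 + 0) = -157/(-6) = -157*(-⅙) = 157/6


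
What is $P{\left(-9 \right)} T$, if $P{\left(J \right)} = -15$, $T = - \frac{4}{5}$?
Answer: $12$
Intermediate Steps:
$T = - \frac{4}{5}$ ($T = \left(-4\right) \frac{1}{5} = - \frac{4}{5} \approx -0.8$)
$P{\left(-9 \right)} T = \left(-15\right) \left(- \frac{4}{5}\right) = 12$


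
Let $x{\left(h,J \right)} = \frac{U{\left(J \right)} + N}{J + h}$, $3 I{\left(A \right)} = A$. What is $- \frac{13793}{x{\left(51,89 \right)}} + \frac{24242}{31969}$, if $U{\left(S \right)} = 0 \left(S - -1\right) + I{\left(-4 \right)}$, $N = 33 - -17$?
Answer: $- \frac{92597397904}{2333737} \approx -39678.0$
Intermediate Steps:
$I{\left(A \right)} = \frac{A}{3}$
$N = 50$ ($N = 33 + 17 = 50$)
$U{\left(S \right)} = - \frac{4}{3}$ ($U{\left(S \right)} = 0 \left(S - -1\right) + \frac{1}{3} \left(-4\right) = 0 \left(S + 1\right) - \frac{4}{3} = 0 \left(1 + S\right) - \frac{4}{3} = 0 - \frac{4}{3} = - \frac{4}{3}$)
$x{\left(h,J \right)} = \frac{146}{3 \left(J + h\right)}$ ($x{\left(h,J \right)} = \frac{- \frac{4}{3} + 50}{J + h} = \frac{146}{3 \left(J + h\right)}$)
$- \frac{13793}{x{\left(51,89 \right)}} + \frac{24242}{31969} = - \frac{13793}{\frac{146}{3} \frac{1}{89 + 51}} + \frac{24242}{31969} = - \frac{13793}{\frac{146}{3} \cdot \frac{1}{140}} + 24242 \cdot \frac{1}{31969} = - \frac{13793}{\frac{146}{3} \cdot \frac{1}{140}} + \frac{24242}{31969} = - \frac{13793}{\frac{73}{210}} + \frac{24242}{31969} = \left(-13793\right) \frac{210}{73} + \frac{24242}{31969} = - \frac{2896530}{73} + \frac{24242}{31969} = - \frac{92597397904}{2333737}$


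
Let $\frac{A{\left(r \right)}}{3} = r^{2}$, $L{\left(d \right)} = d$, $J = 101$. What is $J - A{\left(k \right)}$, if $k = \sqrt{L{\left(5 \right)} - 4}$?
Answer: $98$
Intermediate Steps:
$k = 1$ ($k = \sqrt{5 - 4} = \sqrt{1} = 1$)
$A{\left(r \right)} = 3 r^{2}$
$J - A{\left(k \right)} = 101 - 3 \cdot 1^{2} = 101 - 3 \cdot 1 = 101 - 3 = 98$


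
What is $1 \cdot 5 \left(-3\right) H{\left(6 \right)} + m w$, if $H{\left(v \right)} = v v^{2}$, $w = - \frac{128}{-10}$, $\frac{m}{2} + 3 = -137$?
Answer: $-6824$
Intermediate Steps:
$m = -280$ ($m = -6 + 2 \left(-137\right) = -6 - 274 = -280$)
$w = \frac{64}{5}$ ($w = \left(-128\right) \left(- \frac{1}{10}\right) = \frac{64}{5} \approx 12.8$)
$H{\left(v \right)} = v^{3}$
$1 \cdot 5 \left(-3\right) H{\left(6 \right)} + m w = 1 \cdot 5 \left(-3\right) 6^{3} - 3584 = 5 \left(-3\right) 216 - 3584 = \left(-15\right) 216 - 3584 = -3240 - 3584 = -6824$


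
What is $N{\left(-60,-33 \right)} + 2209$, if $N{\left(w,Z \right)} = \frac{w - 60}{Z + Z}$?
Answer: $\frac{24319}{11} \approx 2210.8$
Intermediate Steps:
$N{\left(w,Z \right)} = \frac{-60 + w}{2 Z}$
$N{\left(-60,-33 \right)} + 2209 = \frac{-60 - 60}{2 \left(-33\right)} + 2209 = \frac{1}{2} \left(- \frac{1}{33}\right) \left(-120\right) + 2209 = \frac{20}{11} + 2209 = \frac{24319}{11}$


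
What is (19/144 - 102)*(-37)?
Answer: 542753/144 ≈ 3769.1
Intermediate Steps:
(19/144 - 102)*(-37) = -14669/144*(-37) = 542753/144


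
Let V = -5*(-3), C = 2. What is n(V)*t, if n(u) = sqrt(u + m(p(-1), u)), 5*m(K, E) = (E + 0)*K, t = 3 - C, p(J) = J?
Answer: 2*sqrt(3) ≈ 3.4641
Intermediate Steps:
t = 1 (t = 3 - 1*2 = 3 - 2 = 1)
m(K, E) = E*K/5 (m(K, E) = ((E + 0)*K)/5 = (E*K)/5 = E*K/5)
V = 15
n(u) = 2*sqrt(5)*sqrt(u)/5 (n(u) = sqrt(u + (1/5)*u*(-1)) = sqrt(u - u/5) = sqrt(4*u/5) = 2*sqrt(5)*sqrt(u)/5)
n(V)*t = (2*sqrt(5)*sqrt(15)/5)*1 = (2*sqrt(3))*1 = 2*sqrt(3)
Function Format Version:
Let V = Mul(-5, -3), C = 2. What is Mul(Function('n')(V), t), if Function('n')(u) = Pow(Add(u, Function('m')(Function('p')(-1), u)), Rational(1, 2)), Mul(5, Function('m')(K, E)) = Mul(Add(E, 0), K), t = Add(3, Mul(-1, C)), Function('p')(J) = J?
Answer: Mul(2, Pow(3, Rational(1, 2))) ≈ 3.4641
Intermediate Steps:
t = 1 (t = Add(3, Mul(-1, 2)) = Add(3, -2) = 1)
Function('m')(K, E) = Mul(Rational(1, 5), E, K) (Function('m')(K, E) = Mul(Rational(1, 5), Mul(Add(E, 0), K)) = Mul(Rational(1, 5), Mul(E, K)) = Mul(Rational(1, 5), E, K))
V = 15
Function('n')(u) = Mul(Rational(2, 5), Pow(5, Rational(1, 2)), Pow(u, Rational(1, 2))) (Function('n')(u) = Pow(Add(u, Mul(Rational(1, 5), u, -1)), Rational(1, 2)) = Pow(Add(u, Mul(Rational(-1, 5), u)), Rational(1, 2)) = Pow(Mul(Rational(4, 5), u), Rational(1, 2)) = Mul(Rational(2, 5), Pow(5, Rational(1, 2)), Pow(u, Rational(1, 2))))
Mul(Function('n')(V), t) = Mul(Mul(Rational(2, 5), Pow(5, Rational(1, 2)), Pow(15, Rational(1, 2))), 1) = Mul(Mul(2, Pow(3, Rational(1, 2))), 1) = Mul(2, Pow(3, Rational(1, 2)))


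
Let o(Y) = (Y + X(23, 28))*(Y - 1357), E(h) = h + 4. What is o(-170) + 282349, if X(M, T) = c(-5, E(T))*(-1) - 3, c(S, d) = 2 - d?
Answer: 500710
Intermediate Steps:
E(h) = 4 + h
X(M, T) = -1 + T (X(M, T) = (2 - (4 + T))*(-1) - 3 = (2 + (-4 - T))*(-1) - 3 = (-2 - T)*(-1) - 3 = (2 + T) - 3 = -1 + T)
o(Y) = (-1357 + Y)*(27 + Y) (o(Y) = (Y + (-1 + 28))*(Y - 1357) = (Y + 27)*(-1357 + Y) = (27 + Y)*(-1357 + Y) = (-1357 + Y)*(27 + Y))
o(-170) + 282349 = (-36639 + (-170)² - 1330*(-170)) + 282349 = (-36639 + 28900 + 226100) + 282349 = 218361 + 282349 = 500710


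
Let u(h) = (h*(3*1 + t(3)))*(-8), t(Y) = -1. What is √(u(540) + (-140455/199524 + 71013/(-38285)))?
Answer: I*√746007572104403771955/293799090 ≈ 92.965*I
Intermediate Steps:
u(h) = -16*h (u(h) = (h*(3*1 - 1))*(-8) = (h*(3 - 1))*(-8) = (h*2)*(-8) = (2*h)*(-8) = -16*h)
√(u(540) + (-140455/199524 + 71013/(-38285))) = √(-16*540 + (-140455/199524 + 71013/(-38285))) = √(-8640 + (-140455*1/199524 + 71013*(-1/38285))) = √(-8640 + (-140455/199524 - 71013/38285)) = √(-8640 - 1503547499/587598180) = √(-5078351822699/587598180) = I*√746007572104403771955/293799090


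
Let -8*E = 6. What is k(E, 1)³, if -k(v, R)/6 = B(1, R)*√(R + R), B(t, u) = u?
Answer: -432*√2 ≈ -610.94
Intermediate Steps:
E = -¾ (E = -⅛*6 = -¾ ≈ -0.75000)
k(v, R) = -6*√2*R^(3/2) (k(v, R) = -6*R*√(R + R) = -6*R*√(2*R) = -6*R*√2*√R = -6*√2*R^(3/2))
k(E, 1)³ = (-6*√2*1^(3/2))³ = (-6*√2*1)³ = (-6*√2)³ = -432*√2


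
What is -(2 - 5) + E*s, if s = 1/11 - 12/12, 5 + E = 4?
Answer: 43/11 ≈ 3.9091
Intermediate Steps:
E = -1 (E = -5 + 4 = -1)
s = -10/11 (s = 1*(1/11) - 12*1/12 = 1/11 - 1 = -10/11 ≈ -0.90909)
-(2 - 5) + E*s = -(2 - 5) - 1*(-10/11) = -1*(-3) + 10/11 = 3 + 10/11 = 43/11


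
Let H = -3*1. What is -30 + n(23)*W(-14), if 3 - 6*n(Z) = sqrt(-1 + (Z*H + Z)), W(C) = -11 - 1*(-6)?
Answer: -65/2 + 5*I*sqrt(47)/6 ≈ -32.5 + 5.713*I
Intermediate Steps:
H = -3
W(C) = -5 (W(C) = -11 + 6 = -5)
n(Z) = 1/2 - sqrt(-1 - 2*Z)/6 (n(Z) = 1/2 - sqrt(-1 + (Z*(-3) + Z))/6 = 1/2 - sqrt(-1 + (-3*Z + Z))/6 = 1/2 - sqrt(-1 - 2*Z)/6)
-30 + n(23)*W(-14) = -30 + (1/2 - sqrt(-1 - 2*23)/6)*(-5) = -30 + (1/2 - sqrt(-1 - 46)/6)*(-5) = -30 + (1/2 - I*sqrt(47)/6)*(-5) = -30 + (-5/2 + 5*I*sqrt(47)/6) = -65/2 + 5*I*sqrt(47)/6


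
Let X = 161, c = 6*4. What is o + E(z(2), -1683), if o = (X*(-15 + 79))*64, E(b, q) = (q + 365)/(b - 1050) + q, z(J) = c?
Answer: 337438208/513 ≈ 6.5777e+5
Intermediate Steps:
c = 24
z(J) = 24
E(b, q) = q + (365 + q)/(-1050 + b) (E(b, q) = (365 + q)/(-1050 + b) + q = q + (365 + q)/(-1050 + b))
o = 659456 (o = (161*(-15 + 79))*64 = (161*64)*64 = 10304*64 = 659456)
o + E(z(2), -1683) = 659456 + (365 - 1049*(-1683) + 24*(-1683))/(-1050 + 24) = 659456 + (365 + 1765467 - 40392)/(-1026) = 659456 - 1/1026*1725440 = 659456 - 862720/513 = 337438208/513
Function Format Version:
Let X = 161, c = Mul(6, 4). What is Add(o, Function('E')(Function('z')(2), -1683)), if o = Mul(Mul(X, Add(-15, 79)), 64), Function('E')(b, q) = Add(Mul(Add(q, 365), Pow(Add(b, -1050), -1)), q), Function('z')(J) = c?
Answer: Rational(337438208, 513) ≈ 6.5777e+5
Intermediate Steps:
c = 24
Function('z')(J) = 24
Function('E')(b, q) = Add(q, Mul(Pow(Add(-1050, b), -1), Add(365, q))) (Function('E')(b, q) = Add(Mul(Add(365, q), Pow(Add(-1050, b), -1)), q) = Add(Mul(Pow(Add(-1050, b), -1), Add(365, q)), q) = Add(q, Mul(Pow(Add(-1050, b), -1), Add(365, q))))
o = 659456 (o = Mul(Mul(161, Add(-15, 79)), 64) = Mul(Mul(161, 64), 64) = Mul(10304, 64) = 659456)
Add(o, Function('E')(Function('z')(2), -1683)) = Add(659456, Mul(Pow(Add(-1050, 24), -1), Add(365, Mul(-1049, -1683), Mul(24, -1683)))) = Add(659456, Mul(Pow(-1026, -1), Add(365, 1765467, -40392))) = Add(659456, Mul(Rational(-1, 1026), 1725440)) = Add(659456, Rational(-862720, 513)) = Rational(337438208, 513)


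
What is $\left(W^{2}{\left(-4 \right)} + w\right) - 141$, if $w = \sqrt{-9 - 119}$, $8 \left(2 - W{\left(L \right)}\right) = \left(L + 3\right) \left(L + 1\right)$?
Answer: $- \frac{8855}{64} + 8 i \sqrt{2} \approx -138.36 + 11.314 i$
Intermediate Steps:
$W{\left(L \right)} = 2 - \frac{\left(1 + L\right) \left(3 + L\right)}{8}$ ($W{\left(L \right)} = 2 - \frac{\left(L + 3\right) \left(L + 1\right)}{8} = 2 - \frac{\left(3 + L\right) \left(1 + L\right)}{8} = 2 - \frac{\left(1 + L\right) \left(3 + L\right)}{8}$)
$w = 8 i \sqrt{2}$ ($w = \sqrt{-128} = 8 i \sqrt{2} \approx 11.314 i$)
$\left(W^{2}{\left(-4 \right)} + w\right) - 141 = \left(\left(\frac{13}{8} - -2 - \frac{\left(-4\right)^{2}}{8}\right)^{2} + 8 i \sqrt{2}\right) - 141 = \left(\left(\frac{13}{8} + 2 - 2\right)^{2} + 8 i \sqrt{2}\right) - 141 = \left(\left(\frac{13}{8}\right)^{2} + 8 i \sqrt{2}\right) - 141 = \left(\frac{169}{64} + 8 i \sqrt{2}\right) - 141 = - \frac{8855}{64} + 8 i \sqrt{2}$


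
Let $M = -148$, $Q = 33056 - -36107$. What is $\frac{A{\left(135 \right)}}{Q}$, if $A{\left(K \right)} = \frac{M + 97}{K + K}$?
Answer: $- \frac{17}{6224670} \approx -2.7311 \cdot 10^{-6}$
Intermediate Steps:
$Q = 69163$ ($Q = 33056 + 36107 = 69163$)
$A{\left(K \right)} = - \frac{51}{2 K}$ ($A{\left(K \right)} = \frac{-148 + 97}{K + K} = - \frac{51}{2 K}$)
$\frac{A{\left(135 \right)}}{Q} = \frac{\left(- \frac{51}{2}\right) \frac{1}{135}}{69163} = \left(- \frac{51}{2}\right) \frac{1}{135} \cdot \frac{1}{69163} = \left(- \frac{17}{90}\right) \frac{1}{69163} = - \frac{17}{6224670}$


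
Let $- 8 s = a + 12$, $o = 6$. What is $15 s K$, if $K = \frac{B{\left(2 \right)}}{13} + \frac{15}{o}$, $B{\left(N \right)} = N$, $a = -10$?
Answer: $- \frac{1035}{104} \approx -9.9519$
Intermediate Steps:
$K = \frac{69}{26}$ ($K = \frac{2}{13} + \frac{15}{6} = 2 \cdot \frac{1}{13} + 15 \cdot \frac{1}{6} = \frac{2}{13} + \frac{5}{2} = \frac{69}{26} \approx 2.6538$)
$s = - \frac{1}{4}$ ($s = - \frac{-10 + 12}{8} = \left(- \frac{1}{8}\right) 2 = - \frac{1}{4} \approx -0.25$)
$15 s K = 15 \left(- \frac{1}{4}\right) \frac{69}{26} = \left(- \frac{15}{4}\right) \frac{69}{26} = - \frac{1035}{104}$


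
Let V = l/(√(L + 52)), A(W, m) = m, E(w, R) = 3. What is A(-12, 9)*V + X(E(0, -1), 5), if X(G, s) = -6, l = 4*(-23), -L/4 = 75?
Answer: -6 + 207*I*√62/31 ≈ -6.0 + 52.578*I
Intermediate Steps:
L = -300 (L = -4*75 = -300)
l = -92
V = 23*I*√62/31 (V = -92/√(-300 + 52) = -92*(-I*√62/124) = -(-23)*I*√62/31 = 23*I*√62/31 ≈ 5.842*I)
A(-12, 9)*V + X(E(0, -1), 5) = 9*(23*I*√62/31) - 6 = 207*I*√62/31 - 6 = -6 + 207*I*√62/31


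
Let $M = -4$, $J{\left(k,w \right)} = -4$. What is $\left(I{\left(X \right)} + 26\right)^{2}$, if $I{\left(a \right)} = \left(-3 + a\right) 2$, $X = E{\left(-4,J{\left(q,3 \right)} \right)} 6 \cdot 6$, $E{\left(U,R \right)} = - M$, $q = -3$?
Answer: $94864$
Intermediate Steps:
$E{\left(U,R \right)} = 4$ ($E{\left(U,R \right)} = \left(-1\right) \left(-4\right) = 4$)
$X = 144$ ($X = 4 \cdot 6 \cdot 6 = 24 \cdot 6 = 144$)
$I{\left(a \right)} = -6 + 2 a$
$\left(I{\left(X \right)} + 26\right)^{2} = \left(\left(-6 + 2 \cdot 144\right) + 26\right)^{2} = \left(\left(-6 + 288\right) + 26\right)^{2} = \left(282 + 26\right)^{2} = 308^{2} = 94864$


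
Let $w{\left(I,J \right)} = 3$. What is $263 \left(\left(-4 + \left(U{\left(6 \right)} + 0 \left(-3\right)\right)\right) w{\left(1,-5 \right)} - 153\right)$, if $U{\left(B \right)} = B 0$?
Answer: $-43395$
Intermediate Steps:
$U{\left(B \right)} = 0$
$263 \left(\left(-4 + \left(U{\left(6 \right)} + 0 \left(-3\right)\right)\right) w{\left(1,-5 \right)} - 153\right) = 263 \left(\left(-4 + \left(0 + 0 \left(-3\right)\right)\right) 3 - 153\right) = 263 \left(\left(-4 + \left(0 + 0\right)\right) 3 - 153\right) = 263 \left(\left(-4 + 0\right) 3 - 153\right) = 263 \left(\left(-4\right) 3 - 153\right) = 263 \left(-12 - 153\right) = 263 \left(-165\right) = -43395$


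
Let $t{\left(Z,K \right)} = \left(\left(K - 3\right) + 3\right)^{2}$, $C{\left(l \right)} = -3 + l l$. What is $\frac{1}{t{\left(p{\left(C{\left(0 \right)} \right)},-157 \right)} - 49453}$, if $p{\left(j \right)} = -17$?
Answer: $- \frac{1}{24804} \approx -4.0316 \cdot 10^{-5}$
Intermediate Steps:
$C{\left(l \right)} = -3 + l^{2}$
$t{\left(Z,K \right)} = K^{2}$ ($t{\left(Z,K \right)} = \left(\left(-3 + K\right) + 3\right)^{2} = K^{2}$)
$\frac{1}{t{\left(p{\left(C{\left(0 \right)} \right)},-157 \right)} - 49453} = \frac{1}{\left(-157\right)^{2} - 49453} = \frac{1}{24649 - 49453} = \frac{1}{-24804} = - \frac{1}{24804}$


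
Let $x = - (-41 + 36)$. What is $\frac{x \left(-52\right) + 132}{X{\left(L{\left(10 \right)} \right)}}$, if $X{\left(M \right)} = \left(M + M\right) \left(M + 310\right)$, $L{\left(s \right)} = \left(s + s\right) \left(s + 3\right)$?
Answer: $- \frac{8}{18525} \approx -0.00043185$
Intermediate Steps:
$x = 5$ ($x = \left(-1\right) \left(-5\right) = 5$)
$L{\left(s \right)} = 2 s \left(3 + s\right)$
$X{\left(M \right)} = 2 M \left(310 + M\right)$
$\frac{x \left(-52\right) + 132}{X{\left(L{\left(10 \right)} \right)}} = \frac{5 \left(-52\right) + 132}{2 \cdot 2 \cdot 10 \left(3 + 10\right) \left(310 + 2 \cdot 10 \left(3 + 10\right)\right)} = \frac{-260 + 132}{2 \cdot 2 \cdot 10 \cdot 13 \left(310 + 2 \cdot 10 \cdot 13\right)} = - \frac{128}{2 \cdot 260 \left(310 + 260\right)} = - \frac{128}{2 \cdot 260 \cdot 570} = - \frac{128}{296400} = \left(-128\right) \frac{1}{296400} = - \frac{8}{18525}$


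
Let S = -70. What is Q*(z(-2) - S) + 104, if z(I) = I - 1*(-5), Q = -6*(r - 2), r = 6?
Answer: -1648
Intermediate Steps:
Q = -24 (Q = -6*(6 - 2) = -6*4 = -24)
z(I) = 5 + I (z(I) = I + 5 = 5 + I)
Q*(z(-2) - S) + 104 = -24*((5 - 2) - 1*(-70)) + 104 = -24*(3 + 70) + 104 = -24*73 + 104 = -1752 + 104 = -1648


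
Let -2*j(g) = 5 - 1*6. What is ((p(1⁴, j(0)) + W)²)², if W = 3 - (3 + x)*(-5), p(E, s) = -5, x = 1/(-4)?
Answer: 4879681/256 ≈ 19061.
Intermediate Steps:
x = -¼ ≈ -0.25000
j(g) = ½ (j(g) = -(5 - 1*6)/2 = -(5 - 6)/2 = -½*(-1) = ½)
W = 67/4 (W = 3 - (3 - ¼)*(-5) = 3 - 11*(-5)/4 = 3 - 1*(-55/4) = 3 + 55/4 = 67/4 ≈ 16.750)
((p(1⁴, j(0)) + W)²)² = ((-5 + 67/4)²)² = ((47/4)²)² = (2209/16)² = 4879681/256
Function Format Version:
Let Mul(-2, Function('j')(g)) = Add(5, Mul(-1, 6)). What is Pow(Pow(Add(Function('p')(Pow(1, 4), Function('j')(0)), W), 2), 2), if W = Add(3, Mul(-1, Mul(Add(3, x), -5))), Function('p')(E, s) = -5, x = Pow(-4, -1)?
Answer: Rational(4879681, 256) ≈ 19061.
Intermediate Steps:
x = Rational(-1, 4) ≈ -0.25000
Function('j')(g) = Rational(1, 2) (Function('j')(g) = Mul(Rational(-1, 2), Add(5, Mul(-1, 6))) = Mul(Rational(-1, 2), Add(5, -6)) = Mul(Rational(-1, 2), -1) = Rational(1, 2))
W = Rational(67, 4) (W = Add(3, Mul(-1, Mul(Add(3, Rational(-1, 4)), -5))) = Add(3, Mul(-1, Mul(Rational(11, 4), -5))) = Add(3, Mul(-1, Rational(-55, 4))) = Add(3, Rational(55, 4)) = Rational(67, 4) ≈ 16.750)
Pow(Pow(Add(Function('p')(Pow(1, 4), Function('j')(0)), W), 2), 2) = Pow(Pow(Add(-5, Rational(67, 4)), 2), 2) = Pow(Pow(Rational(47, 4), 2), 2) = Pow(Rational(2209, 16), 2) = Rational(4879681, 256)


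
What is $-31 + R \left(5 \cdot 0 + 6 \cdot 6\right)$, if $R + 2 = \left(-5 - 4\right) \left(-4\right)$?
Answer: $1193$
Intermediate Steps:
$R = 34$ ($R = -2 + \left(-5 - 4\right) \left(-4\right) = -2 - -36 = -2 + 36 = 34$)
$-31 + R \left(5 \cdot 0 + 6 \cdot 6\right) = -31 + 34 \left(5 \cdot 0 + 6 \cdot 6\right) = -31 + 34 \left(0 + 36\right) = -31 + 34 \cdot 36 = -31 + 1224 = 1193$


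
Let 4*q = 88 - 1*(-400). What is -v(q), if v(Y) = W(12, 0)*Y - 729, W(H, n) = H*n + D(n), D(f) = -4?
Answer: 1217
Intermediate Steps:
q = 122 (q = (88 - 1*(-400))/4 = (88 + 400)/4 = (¼)*488 = 122)
W(H, n) = -4 + H*n (W(H, n) = H*n - 4 = -4 + H*n)
v(Y) = -729 - 4*Y (v(Y) = (-4 + 12*0)*Y - 729 = (-4 + 0)*Y - 729 = -4*Y - 729 = -729 - 4*Y)
-v(q) = -(-729 - 4*122) = -(-729 - 488) = -1*(-1217) = 1217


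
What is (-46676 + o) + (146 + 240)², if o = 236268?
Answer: 338588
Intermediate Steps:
(-46676 + o) + (146 + 240)² = (-46676 + 236268) + (146 + 240)² = 189592 + 386² = 189592 + 148996 = 338588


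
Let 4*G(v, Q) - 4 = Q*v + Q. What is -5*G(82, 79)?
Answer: -32805/4 ≈ -8201.3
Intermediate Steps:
G(v, Q) = 1 + Q/4 + Q*v/4 (G(v, Q) = 1 + (Q*v + Q)/4 = 1 + (Q + Q*v)/4 = 1 + (Q/4 + Q*v/4) = 1 + Q/4 + Q*v/4)
-5*G(82, 79) = -5*(1 + (1/4)*79 + (1/4)*79*82) = -5*(1 + 79/4 + 3239/2) = -5*6561/4 = -32805/4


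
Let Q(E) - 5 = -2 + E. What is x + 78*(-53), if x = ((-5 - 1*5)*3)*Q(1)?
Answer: -4254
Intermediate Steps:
Q(E) = 3 + E (Q(E) = 5 + (-2 + E) = 3 + E)
x = -120 (x = ((-5 - 1*5)*3)*(3 + 1) = ((-5 - 5)*3)*4 = -10*3*4 = -30*4 = -120)
x + 78*(-53) = -120 + 78*(-53) = -120 - 4134 = -4254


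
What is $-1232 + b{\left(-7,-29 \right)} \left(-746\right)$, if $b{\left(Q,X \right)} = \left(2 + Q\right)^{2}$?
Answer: $-19882$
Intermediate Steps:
$-1232 + b{\left(-7,-29 \right)} \left(-746\right) = -1232 + \left(2 - 7\right)^{2} \left(-746\right) = -1232 + \left(-5\right)^{2} \left(-746\right) = -1232 + 25 \left(-746\right) = -1232 - 18650 = -19882$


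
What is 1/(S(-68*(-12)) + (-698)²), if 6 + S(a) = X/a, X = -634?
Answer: 408/198776467 ≈ 2.0526e-6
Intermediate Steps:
S(a) = -6 - 634/a
1/(S(-68*(-12)) + (-698)²) = 1/((-6 - 634/((-68*(-12)))) + (-698)²) = 1/((-6 - 634/816) + 487204) = 1/((-6 - 634*1/816) + 487204) = 1/((-6 - 317/408) + 487204) = 1/(-2765/408 + 487204) = 1/(198776467/408) = 408/198776467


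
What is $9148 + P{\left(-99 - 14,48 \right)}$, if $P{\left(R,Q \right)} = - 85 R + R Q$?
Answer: $13329$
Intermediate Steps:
$P{\left(R,Q \right)} = - 85 R + Q R$
$9148 + P{\left(-99 - 14,48 \right)} = 9148 + \left(-99 - 14\right) \left(-85 + 48\right) = 9148 - -4181 = 9148 + 4181 = 13329$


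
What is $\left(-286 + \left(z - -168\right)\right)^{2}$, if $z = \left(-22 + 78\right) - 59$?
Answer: $14641$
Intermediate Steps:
$z = -3$ ($z = 56 - 59 = -3$)
$\left(-286 + \left(z - -168\right)\right)^{2} = \left(-286 - -165\right)^{2} = \left(-286 + \left(-3 + 168\right)\right)^{2} = \left(-286 + 165\right)^{2} = \left(-121\right)^{2} = 14641$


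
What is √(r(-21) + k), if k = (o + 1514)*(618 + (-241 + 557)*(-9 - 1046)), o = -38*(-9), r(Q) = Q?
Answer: I*√617606293 ≈ 24852.0*I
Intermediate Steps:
o = 342
k = -617606272 (k = (342 + 1514)*(618 + (-241 + 557)*(-9 - 1046)) = 1856*(618 + 316*(-1055)) = 1856*(618 - 333380) = 1856*(-332762) = -617606272)
√(r(-21) + k) = √(-21 - 617606272) = √(-617606293) = I*√617606293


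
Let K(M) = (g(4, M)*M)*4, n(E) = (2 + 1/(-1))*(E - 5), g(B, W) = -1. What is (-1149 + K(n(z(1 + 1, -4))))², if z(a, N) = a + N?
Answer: 1256641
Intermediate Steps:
z(a, N) = N + a
n(E) = -5 + E (n(E) = (2 + 1*(-1))*(-5 + E) = (2 - 1)*(-5 + E) = 1*(-5 + E) = -5 + E)
K(M) = -4*M (K(M) = -M*4 = -4*M)
(-1149 + K(n(z(1 + 1, -4))))² = (-1149 - 4*(-5 + (-4 + (1 + 1))))² = (-1149 - 4*(-5 + (-4 + 2)))² = (-1149 - 4*(-5 - 2))² = (-1149 - 4*(-7))² = (-1149 + 28)² = (-1121)² = 1256641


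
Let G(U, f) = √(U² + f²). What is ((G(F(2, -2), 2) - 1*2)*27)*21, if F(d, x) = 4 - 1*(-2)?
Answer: -1134 + 1134*√10 ≈ 2452.0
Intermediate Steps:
F(d, x) = 6 (F(d, x) = 4 + 2 = 6)
((G(F(2, -2), 2) - 1*2)*27)*21 = ((√(6² + 2²) - 1*2)*27)*21 = ((√(36 + 4) - 2)*27)*21 = ((√40 - 2)*27)*21 = ((2*√10 - 2)*27)*21 = ((-2 + 2*√10)*27)*21 = (-54 + 54*√10)*21 = -1134 + 1134*√10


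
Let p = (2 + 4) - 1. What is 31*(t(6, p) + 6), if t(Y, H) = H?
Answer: 341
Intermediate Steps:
p = 5 (p = 6 - 1 = 5)
31*(t(6, p) + 6) = 31*(5 + 6) = 31*11 = 341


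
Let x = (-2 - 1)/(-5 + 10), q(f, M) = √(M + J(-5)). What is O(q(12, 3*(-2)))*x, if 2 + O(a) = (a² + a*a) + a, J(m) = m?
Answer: 72/5 - 3*I*√11/5 ≈ 14.4 - 1.99*I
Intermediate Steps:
q(f, M) = √(-5 + M) (q(f, M) = √(M - 5) = √(-5 + M))
O(a) = -2 + a + 2*a² (O(a) = -2 + ((a² + a*a) + a) = -2 + ((a² + a²) + a) = -2 + (2*a² + a) = -2 + (a + 2*a²) = -2 + a + 2*a²)
x = -⅗ (x = -3/5 = -3*⅕ = -⅗ ≈ -0.60000)
O(q(12, 3*(-2)))*x = (-2 + √(-5 + 3*(-2)) + 2*(√(-5 + 3*(-2)))²)*(-⅗) = (-2 + √(-5 - 6) + 2*(√(-5 - 6))²)*(-⅗) = (-2 + √(-11) + 2*(√(-11))²)*(-⅗) = (-2 + I*√11 + 2*(I*√11)²)*(-⅗) = (-2 + I*√11 + 2*(-11))*(-⅗) = (-2 + I*√11 - 22)*(-⅗) = (-24 + I*√11)*(-⅗) = 72/5 - 3*I*√11/5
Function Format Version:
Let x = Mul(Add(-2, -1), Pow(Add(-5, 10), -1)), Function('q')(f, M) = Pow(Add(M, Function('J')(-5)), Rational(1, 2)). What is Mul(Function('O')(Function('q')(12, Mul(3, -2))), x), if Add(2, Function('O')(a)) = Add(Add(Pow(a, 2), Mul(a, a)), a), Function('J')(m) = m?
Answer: Add(Rational(72, 5), Mul(Rational(-3, 5), I, Pow(11, Rational(1, 2)))) ≈ Add(14.400, Mul(-1.9900, I))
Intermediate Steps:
Function('q')(f, M) = Pow(Add(-5, M), Rational(1, 2)) (Function('q')(f, M) = Pow(Add(M, -5), Rational(1, 2)) = Pow(Add(-5, M), Rational(1, 2)))
Function('O')(a) = Add(-2, a, Mul(2, Pow(a, 2))) (Function('O')(a) = Add(-2, Add(Add(Pow(a, 2), Mul(a, a)), a)) = Add(-2, Add(Add(Pow(a, 2), Pow(a, 2)), a)) = Add(-2, Add(Mul(2, Pow(a, 2)), a)) = Add(-2, Add(a, Mul(2, Pow(a, 2)))) = Add(-2, a, Mul(2, Pow(a, 2))))
x = Rational(-3, 5) (x = Mul(-3, Pow(5, -1)) = Mul(-3, Rational(1, 5)) = Rational(-3, 5) ≈ -0.60000)
Mul(Function('O')(Function('q')(12, Mul(3, -2))), x) = Mul(Add(-2, Pow(Add(-5, Mul(3, -2)), Rational(1, 2)), Mul(2, Pow(Pow(Add(-5, Mul(3, -2)), Rational(1, 2)), 2))), Rational(-3, 5)) = Mul(Add(-2, Pow(Add(-5, -6), Rational(1, 2)), Mul(2, Pow(Pow(Add(-5, -6), Rational(1, 2)), 2))), Rational(-3, 5)) = Mul(Add(-2, Pow(-11, Rational(1, 2)), Mul(2, Pow(Pow(-11, Rational(1, 2)), 2))), Rational(-3, 5)) = Mul(Add(-2, Mul(I, Pow(11, Rational(1, 2))), Mul(2, Pow(Mul(I, Pow(11, Rational(1, 2))), 2))), Rational(-3, 5)) = Mul(Add(-2, Mul(I, Pow(11, Rational(1, 2))), Mul(2, -11)), Rational(-3, 5)) = Mul(Add(-2, Mul(I, Pow(11, Rational(1, 2))), -22), Rational(-3, 5)) = Mul(Add(-24, Mul(I, Pow(11, Rational(1, 2)))), Rational(-3, 5)) = Add(Rational(72, 5), Mul(Rational(-3, 5), I, Pow(11, Rational(1, 2))))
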